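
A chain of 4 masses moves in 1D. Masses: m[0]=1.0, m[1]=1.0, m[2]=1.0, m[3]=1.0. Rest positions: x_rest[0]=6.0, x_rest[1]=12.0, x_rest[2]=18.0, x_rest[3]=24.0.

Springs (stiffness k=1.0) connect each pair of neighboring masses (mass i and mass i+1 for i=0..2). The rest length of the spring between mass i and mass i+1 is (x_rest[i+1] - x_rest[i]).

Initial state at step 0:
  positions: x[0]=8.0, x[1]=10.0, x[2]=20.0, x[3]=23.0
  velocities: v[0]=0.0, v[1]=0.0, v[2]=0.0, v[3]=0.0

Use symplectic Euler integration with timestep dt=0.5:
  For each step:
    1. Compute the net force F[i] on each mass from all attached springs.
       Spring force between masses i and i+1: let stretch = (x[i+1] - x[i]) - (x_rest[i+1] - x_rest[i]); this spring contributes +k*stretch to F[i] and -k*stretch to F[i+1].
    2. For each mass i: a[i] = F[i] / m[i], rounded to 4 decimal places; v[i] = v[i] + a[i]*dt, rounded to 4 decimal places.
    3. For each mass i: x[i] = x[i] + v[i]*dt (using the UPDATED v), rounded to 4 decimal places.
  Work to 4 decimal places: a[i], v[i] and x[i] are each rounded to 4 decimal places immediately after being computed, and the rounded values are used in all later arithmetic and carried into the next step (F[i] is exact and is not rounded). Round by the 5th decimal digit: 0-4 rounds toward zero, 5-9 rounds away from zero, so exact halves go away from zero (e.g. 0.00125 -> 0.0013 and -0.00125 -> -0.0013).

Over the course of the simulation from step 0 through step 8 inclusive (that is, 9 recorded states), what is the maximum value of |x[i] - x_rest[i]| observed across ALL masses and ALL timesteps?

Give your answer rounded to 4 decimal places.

Step 0: x=[8.0000 10.0000 20.0000 23.0000] v=[0.0000 0.0000 0.0000 0.0000]
Step 1: x=[7.0000 12.0000 18.2500 23.7500] v=[-2.0000 4.0000 -3.5000 1.5000]
Step 2: x=[5.7500 14.3125 16.3125 24.6250] v=[-2.5000 4.6250 -3.8750 1.7500]
Step 3: x=[5.1406 14.9844 15.9531 24.9219] v=[-1.2188 1.3438 -0.7188 0.5938]
Step 4: x=[5.4922 13.4375 17.5938 24.4766] v=[0.7031 -3.0938 3.2813 -0.8906]
Step 5: x=[6.3301 10.9434 19.9161 23.8106] v=[1.6758 -4.9883 4.6446 -1.3320]
Step 6: x=[6.8214 9.5391 20.9689 23.6710] v=[0.9825 -2.8086 2.1055 -0.2793]
Step 7: x=[6.4921 10.3129 19.8397 24.3559] v=[-0.6587 1.5475 -2.2584 1.3697]
Step 8: x=[5.6180 12.5132 17.4579 25.4117] v=[-1.7483 4.4005 -4.7637 2.1116]
Max displacement = 2.9844

Answer: 2.9844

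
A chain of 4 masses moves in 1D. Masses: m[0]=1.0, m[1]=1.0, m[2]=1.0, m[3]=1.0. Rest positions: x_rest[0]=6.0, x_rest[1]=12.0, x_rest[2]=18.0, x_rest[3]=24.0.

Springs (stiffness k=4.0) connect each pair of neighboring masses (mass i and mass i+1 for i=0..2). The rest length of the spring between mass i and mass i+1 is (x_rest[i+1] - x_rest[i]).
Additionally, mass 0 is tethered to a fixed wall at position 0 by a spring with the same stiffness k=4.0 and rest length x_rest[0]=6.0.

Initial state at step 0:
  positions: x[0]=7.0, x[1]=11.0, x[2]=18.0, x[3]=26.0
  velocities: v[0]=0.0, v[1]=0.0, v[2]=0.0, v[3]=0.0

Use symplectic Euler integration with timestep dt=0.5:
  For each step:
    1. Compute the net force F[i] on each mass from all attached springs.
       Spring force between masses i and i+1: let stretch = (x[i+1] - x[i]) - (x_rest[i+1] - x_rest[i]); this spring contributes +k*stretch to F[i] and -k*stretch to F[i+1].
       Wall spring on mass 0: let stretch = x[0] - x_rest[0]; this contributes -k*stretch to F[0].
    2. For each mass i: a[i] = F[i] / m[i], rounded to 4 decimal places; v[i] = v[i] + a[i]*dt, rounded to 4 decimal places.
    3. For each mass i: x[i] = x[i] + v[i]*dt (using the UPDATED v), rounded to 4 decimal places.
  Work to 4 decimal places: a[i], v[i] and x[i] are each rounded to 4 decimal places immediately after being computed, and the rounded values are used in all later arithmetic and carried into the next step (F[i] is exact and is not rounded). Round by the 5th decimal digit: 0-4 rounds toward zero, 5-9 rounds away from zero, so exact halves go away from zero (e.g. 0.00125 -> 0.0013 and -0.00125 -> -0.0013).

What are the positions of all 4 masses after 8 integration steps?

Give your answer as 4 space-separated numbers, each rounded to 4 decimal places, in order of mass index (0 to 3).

Answer: 5.0000 13.0000 18.0000 22.0000

Derivation:
Step 0: x=[7.0000 11.0000 18.0000 26.0000] v=[0.0000 0.0000 0.0000 0.0000]
Step 1: x=[4.0000 14.0000 19.0000 24.0000] v=[-6.0000 6.0000 2.0000 -4.0000]
Step 2: x=[7.0000 12.0000 20.0000 23.0000] v=[6.0000 -4.0000 2.0000 -2.0000]
Step 3: x=[8.0000 13.0000 16.0000 25.0000] v=[2.0000 2.0000 -8.0000 4.0000]
Step 4: x=[6.0000 12.0000 18.0000 24.0000] v=[-4.0000 -2.0000 4.0000 -2.0000]
Step 5: x=[4.0000 11.0000 20.0000 23.0000] v=[-4.0000 -2.0000 4.0000 -2.0000]
Step 6: x=[5.0000 12.0000 16.0000 25.0000] v=[2.0000 2.0000 -8.0000 4.0000]
Step 7: x=[8.0000 10.0000 17.0000 24.0000] v=[6.0000 -4.0000 2.0000 -2.0000]
Step 8: x=[5.0000 13.0000 18.0000 22.0000] v=[-6.0000 6.0000 2.0000 -4.0000]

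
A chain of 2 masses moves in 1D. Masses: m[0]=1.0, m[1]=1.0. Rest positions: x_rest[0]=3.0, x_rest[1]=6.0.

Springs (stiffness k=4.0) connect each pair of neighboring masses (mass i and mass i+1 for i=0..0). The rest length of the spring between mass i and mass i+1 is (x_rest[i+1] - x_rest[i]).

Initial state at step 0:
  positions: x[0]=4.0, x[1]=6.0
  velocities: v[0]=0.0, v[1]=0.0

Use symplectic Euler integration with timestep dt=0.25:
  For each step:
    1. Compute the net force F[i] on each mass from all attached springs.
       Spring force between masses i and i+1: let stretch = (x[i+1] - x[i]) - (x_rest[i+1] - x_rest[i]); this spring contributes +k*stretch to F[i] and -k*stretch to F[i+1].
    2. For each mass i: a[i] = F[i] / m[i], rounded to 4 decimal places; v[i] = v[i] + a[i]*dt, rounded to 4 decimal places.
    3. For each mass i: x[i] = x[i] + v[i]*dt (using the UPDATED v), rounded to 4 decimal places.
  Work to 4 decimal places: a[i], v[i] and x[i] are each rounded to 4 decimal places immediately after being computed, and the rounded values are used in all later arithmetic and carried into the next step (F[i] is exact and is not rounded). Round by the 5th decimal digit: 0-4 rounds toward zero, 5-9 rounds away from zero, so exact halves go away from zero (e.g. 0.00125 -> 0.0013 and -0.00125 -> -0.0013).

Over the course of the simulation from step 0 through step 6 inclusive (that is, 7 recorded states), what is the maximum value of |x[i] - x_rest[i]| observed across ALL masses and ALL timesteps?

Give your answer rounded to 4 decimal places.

Answer: 1.0313

Derivation:
Step 0: x=[4.0000 6.0000] v=[0.0000 0.0000]
Step 1: x=[3.7500 6.2500] v=[-1.0000 1.0000]
Step 2: x=[3.3750 6.6250] v=[-1.5000 1.5000]
Step 3: x=[3.0625 6.9375] v=[-1.2500 1.2500]
Step 4: x=[2.9688 7.0313] v=[-0.3750 0.3750]
Step 5: x=[3.1407 6.8594] v=[0.6875 -0.6875]
Step 6: x=[3.4923 6.5079] v=[1.4062 -1.4062]
Max displacement = 1.0313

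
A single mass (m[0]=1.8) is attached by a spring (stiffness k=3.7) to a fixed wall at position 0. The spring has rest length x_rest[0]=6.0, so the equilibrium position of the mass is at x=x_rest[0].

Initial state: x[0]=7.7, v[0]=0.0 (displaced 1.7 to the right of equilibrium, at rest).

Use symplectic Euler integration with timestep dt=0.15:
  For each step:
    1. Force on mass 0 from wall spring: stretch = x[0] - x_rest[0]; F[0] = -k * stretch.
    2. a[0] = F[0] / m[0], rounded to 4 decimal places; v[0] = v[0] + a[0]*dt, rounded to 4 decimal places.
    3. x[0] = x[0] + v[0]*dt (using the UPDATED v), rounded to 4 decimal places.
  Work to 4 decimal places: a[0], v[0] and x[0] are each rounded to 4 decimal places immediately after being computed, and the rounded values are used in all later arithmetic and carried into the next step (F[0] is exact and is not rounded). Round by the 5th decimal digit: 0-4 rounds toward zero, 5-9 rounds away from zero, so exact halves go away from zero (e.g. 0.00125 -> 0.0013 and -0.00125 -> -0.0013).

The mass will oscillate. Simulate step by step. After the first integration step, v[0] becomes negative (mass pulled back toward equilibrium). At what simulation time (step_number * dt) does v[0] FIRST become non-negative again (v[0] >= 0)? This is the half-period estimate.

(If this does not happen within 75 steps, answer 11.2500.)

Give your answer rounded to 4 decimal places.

Answer: 2.2500

Derivation:
Step 0: x=[7.7000] v=[0.0000]
Step 1: x=[7.6214] v=[-0.5242]
Step 2: x=[7.4678] v=[-1.0241]
Step 3: x=[7.2463] v=[-1.4767]
Step 4: x=[6.9672] v=[-1.8610]
Step 5: x=[6.6433] v=[-2.1592]
Step 6: x=[6.2897] v=[-2.3575]
Step 7: x=[5.9227] v=[-2.4468]
Step 8: x=[5.5593] v=[-2.4230]
Step 9: x=[5.2162] v=[-2.2871]
Step 10: x=[4.9094] v=[-2.0454]
Step 11: x=[4.6530] v=[-1.7091]
Step 12: x=[4.4589] v=[-1.2938]
Step 13: x=[4.3361] v=[-0.8186]
Step 14: x=[4.2903] v=[-0.3056]
Step 15: x=[4.3235] v=[0.2216]
First v>=0 after going negative at step 15, time=2.2500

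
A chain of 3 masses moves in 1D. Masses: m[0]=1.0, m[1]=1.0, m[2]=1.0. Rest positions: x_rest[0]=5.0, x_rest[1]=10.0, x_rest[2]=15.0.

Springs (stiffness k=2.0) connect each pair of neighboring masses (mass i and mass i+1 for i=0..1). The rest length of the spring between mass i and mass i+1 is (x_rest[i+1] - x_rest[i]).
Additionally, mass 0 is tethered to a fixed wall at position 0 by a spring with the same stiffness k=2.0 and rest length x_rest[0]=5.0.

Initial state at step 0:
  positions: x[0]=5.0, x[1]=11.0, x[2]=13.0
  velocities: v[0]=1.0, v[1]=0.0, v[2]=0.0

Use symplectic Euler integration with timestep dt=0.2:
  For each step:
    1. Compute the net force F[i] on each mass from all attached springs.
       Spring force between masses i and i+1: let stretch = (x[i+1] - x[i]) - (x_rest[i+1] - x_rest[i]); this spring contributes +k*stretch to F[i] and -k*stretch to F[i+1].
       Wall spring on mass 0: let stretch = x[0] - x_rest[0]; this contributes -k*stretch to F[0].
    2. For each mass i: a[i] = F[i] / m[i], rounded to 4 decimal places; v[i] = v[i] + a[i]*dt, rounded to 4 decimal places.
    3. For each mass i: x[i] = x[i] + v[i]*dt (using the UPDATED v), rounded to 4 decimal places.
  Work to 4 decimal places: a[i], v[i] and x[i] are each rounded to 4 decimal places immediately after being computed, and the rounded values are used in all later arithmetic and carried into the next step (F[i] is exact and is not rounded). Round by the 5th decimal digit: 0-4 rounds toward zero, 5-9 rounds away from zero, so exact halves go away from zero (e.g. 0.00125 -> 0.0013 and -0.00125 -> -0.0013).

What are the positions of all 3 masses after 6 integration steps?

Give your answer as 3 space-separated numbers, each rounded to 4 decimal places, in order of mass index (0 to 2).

Step 0: x=[5.0000 11.0000 13.0000] v=[1.0000 0.0000 0.0000]
Step 1: x=[5.2800 10.6800 13.2400] v=[1.4000 -1.6000 1.2000]
Step 2: x=[5.5696 10.1328 13.6752] v=[1.4480 -2.7360 2.1760]
Step 3: x=[5.7787 9.5039 14.2270] v=[1.0454 -3.1443 2.7590]
Step 4: x=[5.8235 8.9549 14.8010] v=[0.2240 -2.7451 2.8698]
Step 5: x=[5.6529 8.6231 15.3073] v=[-0.8528 -1.6592 2.5314]
Step 6: x=[5.2677 8.5884 15.6788] v=[-1.9259 -0.1736 1.8577]

Answer: 5.2677 8.5884 15.6788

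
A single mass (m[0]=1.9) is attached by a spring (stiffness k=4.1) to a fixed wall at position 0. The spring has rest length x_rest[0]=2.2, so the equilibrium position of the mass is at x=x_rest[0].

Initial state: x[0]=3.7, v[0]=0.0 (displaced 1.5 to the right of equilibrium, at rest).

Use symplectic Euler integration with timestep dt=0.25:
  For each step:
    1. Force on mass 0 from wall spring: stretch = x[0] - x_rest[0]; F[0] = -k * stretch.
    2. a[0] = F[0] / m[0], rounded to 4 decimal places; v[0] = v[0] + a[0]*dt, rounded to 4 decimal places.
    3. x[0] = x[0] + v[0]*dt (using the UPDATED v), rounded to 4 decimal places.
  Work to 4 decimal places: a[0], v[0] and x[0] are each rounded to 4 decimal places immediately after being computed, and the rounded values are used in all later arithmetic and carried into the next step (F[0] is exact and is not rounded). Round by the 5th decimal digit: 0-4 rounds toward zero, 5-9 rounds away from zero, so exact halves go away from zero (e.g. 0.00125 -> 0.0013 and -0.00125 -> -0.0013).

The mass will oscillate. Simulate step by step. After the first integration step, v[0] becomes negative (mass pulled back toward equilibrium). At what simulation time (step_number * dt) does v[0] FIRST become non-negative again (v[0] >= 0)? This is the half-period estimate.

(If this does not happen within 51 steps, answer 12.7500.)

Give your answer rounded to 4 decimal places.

Step 0: x=[3.7000] v=[0.0000]
Step 1: x=[3.4977] v=[-0.8092]
Step 2: x=[3.1204] v=[-1.5093]
Step 3: x=[2.6190] v=[-2.0058]
Step 4: x=[2.0610] v=[-2.2319]
Step 5: x=[1.5218] v=[-2.1569]
Step 6: x=[1.0741] v=[-1.7910]
Step 7: x=[0.7782] v=[-1.1836]
Step 8: x=[0.6741] v=[-0.4166]
Step 9: x=[0.7758] v=[0.4066]
First v>=0 after going negative at step 9, time=2.2500

Answer: 2.2500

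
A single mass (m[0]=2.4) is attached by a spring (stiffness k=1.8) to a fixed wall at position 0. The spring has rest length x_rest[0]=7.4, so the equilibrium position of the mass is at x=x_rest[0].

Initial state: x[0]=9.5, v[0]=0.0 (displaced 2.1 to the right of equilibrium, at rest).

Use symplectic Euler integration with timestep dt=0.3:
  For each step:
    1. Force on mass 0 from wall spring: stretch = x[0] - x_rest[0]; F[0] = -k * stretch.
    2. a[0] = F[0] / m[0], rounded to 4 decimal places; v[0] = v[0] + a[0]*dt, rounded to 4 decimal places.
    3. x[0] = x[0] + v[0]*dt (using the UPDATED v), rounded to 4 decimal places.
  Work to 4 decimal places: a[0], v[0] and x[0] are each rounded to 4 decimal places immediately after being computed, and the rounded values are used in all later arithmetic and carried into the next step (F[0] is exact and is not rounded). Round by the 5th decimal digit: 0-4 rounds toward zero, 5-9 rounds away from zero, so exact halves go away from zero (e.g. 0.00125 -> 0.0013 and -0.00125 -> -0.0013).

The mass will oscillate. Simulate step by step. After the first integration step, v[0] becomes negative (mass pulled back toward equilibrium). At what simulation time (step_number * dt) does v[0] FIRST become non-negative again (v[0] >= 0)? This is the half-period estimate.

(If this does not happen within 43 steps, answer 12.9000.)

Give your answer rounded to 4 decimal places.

Step 0: x=[9.5000] v=[0.0000]
Step 1: x=[9.3583] v=[-0.4725]
Step 2: x=[9.0844] v=[-0.9131]
Step 3: x=[8.6968] v=[-1.2921]
Step 4: x=[8.2216] v=[-1.5839]
Step 5: x=[7.6910] v=[-1.7688]
Step 6: x=[7.1407] v=[-1.8343]
Step 7: x=[6.6079] v=[-1.7760]
Step 8: x=[6.1286] v=[-1.5978]
Step 9: x=[5.7351] v=[-1.3117]
Step 10: x=[5.4540] v=[-0.9371]
Step 11: x=[5.3042] v=[-0.4993]
Step 12: x=[5.2959] v=[-0.0277]
Step 13: x=[5.4296] v=[0.4457]
First v>=0 after going negative at step 13, time=3.9000

Answer: 3.9000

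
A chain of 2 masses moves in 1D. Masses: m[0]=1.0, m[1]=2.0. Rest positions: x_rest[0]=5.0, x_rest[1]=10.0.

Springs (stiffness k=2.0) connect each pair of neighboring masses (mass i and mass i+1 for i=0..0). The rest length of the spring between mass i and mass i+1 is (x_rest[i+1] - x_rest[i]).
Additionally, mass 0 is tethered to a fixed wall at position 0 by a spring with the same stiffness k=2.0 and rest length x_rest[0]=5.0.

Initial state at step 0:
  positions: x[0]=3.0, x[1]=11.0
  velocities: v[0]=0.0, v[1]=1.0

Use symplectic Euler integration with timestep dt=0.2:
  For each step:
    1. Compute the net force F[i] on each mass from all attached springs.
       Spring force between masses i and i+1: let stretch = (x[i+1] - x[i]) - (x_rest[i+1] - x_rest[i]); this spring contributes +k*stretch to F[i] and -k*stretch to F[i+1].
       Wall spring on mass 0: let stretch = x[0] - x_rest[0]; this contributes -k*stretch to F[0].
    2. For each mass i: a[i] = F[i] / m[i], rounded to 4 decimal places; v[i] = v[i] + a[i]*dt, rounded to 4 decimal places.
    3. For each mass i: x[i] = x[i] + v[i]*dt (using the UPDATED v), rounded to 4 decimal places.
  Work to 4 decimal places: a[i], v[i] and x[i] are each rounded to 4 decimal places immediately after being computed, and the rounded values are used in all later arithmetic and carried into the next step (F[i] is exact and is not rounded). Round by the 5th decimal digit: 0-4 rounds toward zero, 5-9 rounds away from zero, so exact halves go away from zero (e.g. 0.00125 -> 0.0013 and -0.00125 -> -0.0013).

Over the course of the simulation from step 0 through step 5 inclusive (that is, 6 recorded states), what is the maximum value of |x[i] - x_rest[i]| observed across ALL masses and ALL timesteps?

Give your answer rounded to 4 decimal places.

Answer: 2.0361

Derivation:
Step 0: x=[3.0000 11.0000] v=[0.0000 1.0000]
Step 1: x=[3.4000 11.0800] v=[2.0000 0.4000]
Step 2: x=[4.1424 11.0528] v=[3.7120 -0.1360]
Step 3: x=[5.1062 10.9492] v=[4.8192 -0.5181]
Step 4: x=[6.1290 10.8119] v=[5.1139 -0.6867]
Step 5: x=[7.0361 10.6872] v=[4.5355 -0.6233]
Max displacement = 2.0361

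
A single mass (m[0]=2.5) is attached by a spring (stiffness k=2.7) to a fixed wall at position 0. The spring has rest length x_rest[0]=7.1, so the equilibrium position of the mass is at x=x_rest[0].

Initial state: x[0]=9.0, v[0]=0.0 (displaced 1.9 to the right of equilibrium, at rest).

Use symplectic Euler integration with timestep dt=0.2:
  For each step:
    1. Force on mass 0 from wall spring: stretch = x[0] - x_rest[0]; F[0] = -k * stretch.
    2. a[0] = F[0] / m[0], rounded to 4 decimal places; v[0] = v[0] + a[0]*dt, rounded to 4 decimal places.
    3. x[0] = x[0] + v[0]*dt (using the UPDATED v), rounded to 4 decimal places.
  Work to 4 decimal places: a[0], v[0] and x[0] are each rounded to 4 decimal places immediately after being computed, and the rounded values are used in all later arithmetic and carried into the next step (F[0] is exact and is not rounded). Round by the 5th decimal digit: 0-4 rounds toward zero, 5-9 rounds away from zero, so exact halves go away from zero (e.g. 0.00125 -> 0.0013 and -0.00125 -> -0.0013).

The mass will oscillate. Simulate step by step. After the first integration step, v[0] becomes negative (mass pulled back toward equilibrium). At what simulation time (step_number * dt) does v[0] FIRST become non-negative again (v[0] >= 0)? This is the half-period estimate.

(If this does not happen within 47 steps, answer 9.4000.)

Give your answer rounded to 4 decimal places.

Step 0: x=[9.0000] v=[0.0000]
Step 1: x=[8.9179] v=[-0.4104]
Step 2: x=[8.7573] v=[-0.8031]
Step 3: x=[8.5251] v=[-1.1611]
Step 4: x=[8.2313] v=[-1.4689]
Step 5: x=[7.8886] v=[-1.7133]
Step 6: x=[7.5119] v=[-1.8836]
Step 7: x=[7.1174] v=[-1.9726]
Step 8: x=[6.7221] v=[-1.9764]
Step 9: x=[6.3431] v=[-1.8948]
Step 10: x=[5.9968] v=[-1.7313]
Step 11: x=[5.6982] v=[-1.4930]
Step 12: x=[5.4602] v=[-1.1902]
Step 13: x=[5.2930] v=[-0.8360]
Step 14: x=[5.2039] v=[-0.4457]
Step 15: x=[5.1967] v=[-0.0361]
Step 16: x=[5.2717] v=[0.3750]
First v>=0 after going negative at step 16, time=3.2000

Answer: 3.2000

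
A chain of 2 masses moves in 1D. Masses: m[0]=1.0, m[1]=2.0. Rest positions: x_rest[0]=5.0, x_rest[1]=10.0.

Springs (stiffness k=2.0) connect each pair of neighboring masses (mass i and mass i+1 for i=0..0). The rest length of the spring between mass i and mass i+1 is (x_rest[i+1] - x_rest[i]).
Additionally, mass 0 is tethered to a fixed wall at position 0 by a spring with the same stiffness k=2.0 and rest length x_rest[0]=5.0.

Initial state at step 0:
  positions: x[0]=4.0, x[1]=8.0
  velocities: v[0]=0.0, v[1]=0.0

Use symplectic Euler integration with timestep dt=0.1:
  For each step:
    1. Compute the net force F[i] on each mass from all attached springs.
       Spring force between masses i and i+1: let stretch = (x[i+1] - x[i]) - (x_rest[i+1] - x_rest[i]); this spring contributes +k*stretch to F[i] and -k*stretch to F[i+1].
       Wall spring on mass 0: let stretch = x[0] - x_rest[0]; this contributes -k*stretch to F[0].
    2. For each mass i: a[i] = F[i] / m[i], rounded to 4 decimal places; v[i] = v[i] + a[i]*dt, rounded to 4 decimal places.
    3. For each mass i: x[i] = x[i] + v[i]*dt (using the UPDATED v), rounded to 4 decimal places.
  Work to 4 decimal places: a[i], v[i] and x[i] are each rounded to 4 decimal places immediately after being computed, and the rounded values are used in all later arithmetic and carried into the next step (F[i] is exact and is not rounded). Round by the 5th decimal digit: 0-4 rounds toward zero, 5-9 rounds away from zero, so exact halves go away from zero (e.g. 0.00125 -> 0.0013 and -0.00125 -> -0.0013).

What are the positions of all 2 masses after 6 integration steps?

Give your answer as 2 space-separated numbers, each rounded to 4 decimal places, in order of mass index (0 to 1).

Answer: 4.0132 8.2033

Derivation:
Step 0: x=[4.0000 8.0000] v=[0.0000 0.0000]
Step 1: x=[4.0000 8.0100] v=[0.0000 0.1000]
Step 2: x=[4.0002 8.0299] v=[0.0020 0.1990]
Step 3: x=[4.0010 8.0595] v=[0.0079 0.2960]
Step 4: x=[4.0029 8.0985] v=[0.0194 0.3902]
Step 5: x=[4.0067 8.1466] v=[0.0379 0.4806]
Step 6: x=[4.0132 8.2033] v=[0.0645 0.5666]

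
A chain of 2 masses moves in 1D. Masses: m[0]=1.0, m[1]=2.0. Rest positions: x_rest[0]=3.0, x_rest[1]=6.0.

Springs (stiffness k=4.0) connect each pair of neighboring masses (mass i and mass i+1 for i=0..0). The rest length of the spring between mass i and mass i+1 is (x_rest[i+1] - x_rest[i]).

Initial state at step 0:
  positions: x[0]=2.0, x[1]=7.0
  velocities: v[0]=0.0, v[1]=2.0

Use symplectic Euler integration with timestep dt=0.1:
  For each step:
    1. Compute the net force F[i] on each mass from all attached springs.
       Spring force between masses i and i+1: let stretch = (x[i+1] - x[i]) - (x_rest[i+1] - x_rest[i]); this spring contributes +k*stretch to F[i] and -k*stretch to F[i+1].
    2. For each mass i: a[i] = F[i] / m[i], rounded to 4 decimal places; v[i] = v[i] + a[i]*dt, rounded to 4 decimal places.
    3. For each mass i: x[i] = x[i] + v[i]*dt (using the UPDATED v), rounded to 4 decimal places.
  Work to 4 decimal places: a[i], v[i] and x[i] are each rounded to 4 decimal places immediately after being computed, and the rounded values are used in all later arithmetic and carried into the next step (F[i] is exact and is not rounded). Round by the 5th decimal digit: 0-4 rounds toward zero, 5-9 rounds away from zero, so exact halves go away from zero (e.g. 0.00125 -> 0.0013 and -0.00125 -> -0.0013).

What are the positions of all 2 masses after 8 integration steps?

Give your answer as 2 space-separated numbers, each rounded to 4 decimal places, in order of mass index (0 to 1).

Answer: 4.5569 7.3214

Derivation:
Step 0: x=[2.0000 7.0000] v=[0.0000 2.0000]
Step 1: x=[2.0800 7.1600] v=[0.8000 1.6000]
Step 2: x=[2.2432 7.2784] v=[1.6320 1.1840]
Step 3: x=[2.4878 7.3561] v=[2.4461 0.7770]
Step 4: x=[2.8071 7.3964] v=[3.1934 0.4033]
Step 5: x=[3.1900 7.4049] v=[3.8291 0.0854]
Step 6: x=[3.6215 7.3891] v=[4.3151 -0.1576]
Step 7: x=[4.0837 7.3580] v=[4.6221 -0.3111]
Step 8: x=[4.5569 7.3214] v=[4.7318 -0.3660]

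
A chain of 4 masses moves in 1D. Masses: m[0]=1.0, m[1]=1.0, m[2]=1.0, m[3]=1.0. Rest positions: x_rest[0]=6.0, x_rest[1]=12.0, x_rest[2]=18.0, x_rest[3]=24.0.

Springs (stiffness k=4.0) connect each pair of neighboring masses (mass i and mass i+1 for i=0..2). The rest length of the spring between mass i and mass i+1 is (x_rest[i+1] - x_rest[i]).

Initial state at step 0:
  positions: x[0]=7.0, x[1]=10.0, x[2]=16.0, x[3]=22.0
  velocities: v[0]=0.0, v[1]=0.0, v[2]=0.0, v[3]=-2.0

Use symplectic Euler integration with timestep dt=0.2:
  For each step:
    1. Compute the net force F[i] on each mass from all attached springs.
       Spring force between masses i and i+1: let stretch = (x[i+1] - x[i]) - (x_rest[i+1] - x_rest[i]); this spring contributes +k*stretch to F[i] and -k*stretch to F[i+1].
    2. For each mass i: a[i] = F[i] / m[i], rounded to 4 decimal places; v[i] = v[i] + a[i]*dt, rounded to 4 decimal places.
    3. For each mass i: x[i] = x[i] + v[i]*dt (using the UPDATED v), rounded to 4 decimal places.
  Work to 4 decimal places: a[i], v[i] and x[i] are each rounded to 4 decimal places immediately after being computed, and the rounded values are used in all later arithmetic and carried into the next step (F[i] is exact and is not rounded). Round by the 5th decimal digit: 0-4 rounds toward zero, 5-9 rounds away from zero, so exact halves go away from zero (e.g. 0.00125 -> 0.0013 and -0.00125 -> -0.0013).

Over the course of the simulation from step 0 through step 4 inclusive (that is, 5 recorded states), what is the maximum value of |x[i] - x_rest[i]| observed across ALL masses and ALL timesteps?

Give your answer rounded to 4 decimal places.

Step 0: x=[7.0000 10.0000 16.0000 22.0000] v=[0.0000 0.0000 0.0000 -2.0000]
Step 1: x=[6.5200 10.4800 16.0000 21.6000] v=[-2.4000 2.4000 0.0000 -2.0000]
Step 2: x=[5.7136 11.2096 16.0128 21.2640] v=[-4.0320 3.6480 0.0640 -1.6800]
Step 3: x=[4.8266 11.8284 16.0973 21.0478] v=[-4.4352 3.0938 0.4224 -1.0810]
Step 4: x=[4.0998 12.0099 16.2908 20.9995] v=[-3.6338 0.9075 0.9677 -0.2414]
Max displacement = 3.0005

Answer: 3.0005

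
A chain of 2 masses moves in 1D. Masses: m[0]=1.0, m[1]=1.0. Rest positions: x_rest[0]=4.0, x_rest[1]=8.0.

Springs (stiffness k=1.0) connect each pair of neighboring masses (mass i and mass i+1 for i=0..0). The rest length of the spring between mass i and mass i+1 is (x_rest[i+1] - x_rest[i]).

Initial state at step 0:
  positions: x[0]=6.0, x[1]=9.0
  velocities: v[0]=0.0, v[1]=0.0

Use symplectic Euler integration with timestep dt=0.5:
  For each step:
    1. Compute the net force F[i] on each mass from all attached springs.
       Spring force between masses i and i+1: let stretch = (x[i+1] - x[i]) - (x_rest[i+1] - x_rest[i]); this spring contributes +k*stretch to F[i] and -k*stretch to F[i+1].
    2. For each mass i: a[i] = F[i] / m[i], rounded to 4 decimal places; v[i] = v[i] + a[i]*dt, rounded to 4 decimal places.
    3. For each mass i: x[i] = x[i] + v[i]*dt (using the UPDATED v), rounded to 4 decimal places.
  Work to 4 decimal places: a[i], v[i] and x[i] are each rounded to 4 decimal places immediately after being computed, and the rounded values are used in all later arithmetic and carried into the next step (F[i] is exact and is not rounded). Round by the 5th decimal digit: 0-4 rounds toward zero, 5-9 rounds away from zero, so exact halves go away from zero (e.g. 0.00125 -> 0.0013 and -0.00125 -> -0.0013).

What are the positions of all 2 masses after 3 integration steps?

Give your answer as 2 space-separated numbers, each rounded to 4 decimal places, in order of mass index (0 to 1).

Step 0: x=[6.0000 9.0000] v=[0.0000 0.0000]
Step 1: x=[5.7500 9.2500] v=[-0.5000 0.5000]
Step 2: x=[5.3750 9.6250] v=[-0.7500 0.7500]
Step 3: x=[5.0625 9.9375] v=[-0.6250 0.6250]

Answer: 5.0625 9.9375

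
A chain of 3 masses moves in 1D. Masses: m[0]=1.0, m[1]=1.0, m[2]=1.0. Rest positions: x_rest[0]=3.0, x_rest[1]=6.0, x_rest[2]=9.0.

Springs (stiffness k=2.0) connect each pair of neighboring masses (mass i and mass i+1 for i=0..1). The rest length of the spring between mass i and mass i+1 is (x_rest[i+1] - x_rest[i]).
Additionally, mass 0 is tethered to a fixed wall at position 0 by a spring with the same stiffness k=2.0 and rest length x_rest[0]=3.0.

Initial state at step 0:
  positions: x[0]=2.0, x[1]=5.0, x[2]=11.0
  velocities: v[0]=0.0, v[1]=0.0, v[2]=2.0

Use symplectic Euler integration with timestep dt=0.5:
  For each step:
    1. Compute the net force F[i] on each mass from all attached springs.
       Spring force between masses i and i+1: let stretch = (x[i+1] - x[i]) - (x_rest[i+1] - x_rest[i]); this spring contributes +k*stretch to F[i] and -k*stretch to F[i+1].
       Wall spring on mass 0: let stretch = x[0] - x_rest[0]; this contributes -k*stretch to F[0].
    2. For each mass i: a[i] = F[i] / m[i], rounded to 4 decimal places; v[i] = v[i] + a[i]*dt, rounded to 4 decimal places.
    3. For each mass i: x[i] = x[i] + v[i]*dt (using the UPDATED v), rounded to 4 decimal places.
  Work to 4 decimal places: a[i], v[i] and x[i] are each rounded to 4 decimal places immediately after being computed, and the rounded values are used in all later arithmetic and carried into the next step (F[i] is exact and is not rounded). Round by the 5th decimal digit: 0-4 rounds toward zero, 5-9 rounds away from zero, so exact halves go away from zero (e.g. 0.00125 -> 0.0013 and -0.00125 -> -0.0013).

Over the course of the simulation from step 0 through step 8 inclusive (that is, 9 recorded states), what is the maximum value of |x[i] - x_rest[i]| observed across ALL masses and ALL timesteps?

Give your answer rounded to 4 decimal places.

Step 0: x=[2.0000 5.0000 11.0000] v=[0.0000 0.0000 2.0000]
Step 1: x=[2.5000 6.5000 10.5000] v=[1.0000 3.0000 -1.0000]
Step 2: x=[3.7500 8.0000 9.5000] v=[2.5000 3.0000 -2.0000]
Step 3: x=[5.2500 8.1250 9.2500] v=[3.0000 0.2500 -0.5000]
Step 4: x=[5.5625 7.3750 9.9375] v=[0.6250 -1.5000 1.3750]
Step 5: x=[4.0000 7.0000 10.8438] v=[-3.1250 -0.7500 1.8125]
Step 6: x=[1.9375 7.0469 11.3282] v=[-4.1250 0.0938 0.9687]
Step 7: x=[1.4610 6.6798 11.1719] v=[-0.9531 -0.7343 -0.3126]
Step 8: x=[2.8634 5.9493 10.2696] v=[2.8047 -1.4610 -1.8047]
Max displacement = 2.5625

Answer: 2.5625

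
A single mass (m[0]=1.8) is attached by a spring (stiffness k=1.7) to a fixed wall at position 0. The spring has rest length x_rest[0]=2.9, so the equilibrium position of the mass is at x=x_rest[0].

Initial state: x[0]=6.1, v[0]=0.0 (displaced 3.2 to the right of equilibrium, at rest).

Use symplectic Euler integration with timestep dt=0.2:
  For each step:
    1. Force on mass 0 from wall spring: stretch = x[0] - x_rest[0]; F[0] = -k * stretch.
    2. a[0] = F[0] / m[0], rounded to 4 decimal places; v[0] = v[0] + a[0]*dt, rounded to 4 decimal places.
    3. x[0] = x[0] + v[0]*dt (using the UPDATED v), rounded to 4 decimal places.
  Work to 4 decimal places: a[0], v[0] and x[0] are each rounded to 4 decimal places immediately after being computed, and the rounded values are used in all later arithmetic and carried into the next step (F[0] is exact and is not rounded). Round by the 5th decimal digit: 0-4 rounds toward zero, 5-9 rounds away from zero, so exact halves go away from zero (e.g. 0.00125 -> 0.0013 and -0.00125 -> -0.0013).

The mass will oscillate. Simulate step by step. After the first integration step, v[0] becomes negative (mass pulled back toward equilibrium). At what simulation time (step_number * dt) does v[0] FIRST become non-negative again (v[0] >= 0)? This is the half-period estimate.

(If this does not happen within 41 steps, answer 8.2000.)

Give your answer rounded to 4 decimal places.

Step 0: x=[6.1000] v=[0.0000]
Step 1: x=[5.9791] v=[-0.6044]
Step 2: x=[5.7419] v=[-1.1860]
Step 3: x=[5.3973] v=[-1.7228]
Step 4: x=[4.9584] v=[-2.1945]
Step 5: x=[4.4417] v=[-2.5833]
Step 6: x=[3.8668] v=[-2.8745]
Step 7: x=[3.2554] v=[-3.0571]
Step 8: x=[2.6306] v=[-3.1242]
Step 9: x=[2.0159] v=[-3.0733]
Step 10: x=[1.4346] v=[-2.9063]
Step 11: x=[0.9087] v=[-2.6295]
Step 12: x=[0.4580] v=[-2.2534]
Step 13: x=[0.0996] v=[-1.7921]
Step 14: x=[-0.1530] v=[-1.2631]
Step 15: x=[-0.2903] v=[-0.6864]
Step 16: x=[-0.3071] v=[-0.0838]
Step 17: x=[-0.2027] v=[0.5220]
First v>=0 after going negative at step 17, time=3.4000

Answer: 3.4000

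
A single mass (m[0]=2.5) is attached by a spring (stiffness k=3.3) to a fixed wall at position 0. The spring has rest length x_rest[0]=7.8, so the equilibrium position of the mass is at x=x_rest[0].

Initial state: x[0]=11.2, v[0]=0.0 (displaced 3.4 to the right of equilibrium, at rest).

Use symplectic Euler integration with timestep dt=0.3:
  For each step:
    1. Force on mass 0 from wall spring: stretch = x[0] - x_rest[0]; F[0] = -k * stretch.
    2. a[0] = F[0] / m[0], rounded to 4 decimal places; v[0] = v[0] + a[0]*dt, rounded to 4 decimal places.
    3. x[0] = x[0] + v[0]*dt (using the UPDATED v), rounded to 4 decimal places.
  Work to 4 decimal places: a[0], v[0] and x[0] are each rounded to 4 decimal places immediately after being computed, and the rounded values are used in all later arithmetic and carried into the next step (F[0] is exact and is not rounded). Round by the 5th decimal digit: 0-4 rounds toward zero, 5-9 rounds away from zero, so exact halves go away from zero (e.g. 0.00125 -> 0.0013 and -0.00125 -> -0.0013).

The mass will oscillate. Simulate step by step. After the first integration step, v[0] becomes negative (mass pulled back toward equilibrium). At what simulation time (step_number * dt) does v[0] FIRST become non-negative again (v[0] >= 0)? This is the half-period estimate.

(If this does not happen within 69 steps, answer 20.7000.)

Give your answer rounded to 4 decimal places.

Answer: 3.0000

Derivation:
Step 0: x=[11.2000] v=[0.0000]
Step 1: x=[10.7961] v=[-1.3464]
Step 2: x=[10.0362] v=[-2.5329]
Step 3: x=[9.0107] v=[-3.4184]
Step 4: x=[7.8414] v=[-3.8978]
Step 5: x=[6.6671] v=[-3.9142]
Step 6: x=[5.6274] v=[-3.4656]
Step 7: x=[4.8458] v=[-2.6053]
Step 8: x=[4.4152] v=[-1.4355]
Step 9: x=[4.3867] v=[-0.0951]
Step 10: x=[4.7637] v=[1.2566]
First v>=0 after going negative at step 10, time=3.0000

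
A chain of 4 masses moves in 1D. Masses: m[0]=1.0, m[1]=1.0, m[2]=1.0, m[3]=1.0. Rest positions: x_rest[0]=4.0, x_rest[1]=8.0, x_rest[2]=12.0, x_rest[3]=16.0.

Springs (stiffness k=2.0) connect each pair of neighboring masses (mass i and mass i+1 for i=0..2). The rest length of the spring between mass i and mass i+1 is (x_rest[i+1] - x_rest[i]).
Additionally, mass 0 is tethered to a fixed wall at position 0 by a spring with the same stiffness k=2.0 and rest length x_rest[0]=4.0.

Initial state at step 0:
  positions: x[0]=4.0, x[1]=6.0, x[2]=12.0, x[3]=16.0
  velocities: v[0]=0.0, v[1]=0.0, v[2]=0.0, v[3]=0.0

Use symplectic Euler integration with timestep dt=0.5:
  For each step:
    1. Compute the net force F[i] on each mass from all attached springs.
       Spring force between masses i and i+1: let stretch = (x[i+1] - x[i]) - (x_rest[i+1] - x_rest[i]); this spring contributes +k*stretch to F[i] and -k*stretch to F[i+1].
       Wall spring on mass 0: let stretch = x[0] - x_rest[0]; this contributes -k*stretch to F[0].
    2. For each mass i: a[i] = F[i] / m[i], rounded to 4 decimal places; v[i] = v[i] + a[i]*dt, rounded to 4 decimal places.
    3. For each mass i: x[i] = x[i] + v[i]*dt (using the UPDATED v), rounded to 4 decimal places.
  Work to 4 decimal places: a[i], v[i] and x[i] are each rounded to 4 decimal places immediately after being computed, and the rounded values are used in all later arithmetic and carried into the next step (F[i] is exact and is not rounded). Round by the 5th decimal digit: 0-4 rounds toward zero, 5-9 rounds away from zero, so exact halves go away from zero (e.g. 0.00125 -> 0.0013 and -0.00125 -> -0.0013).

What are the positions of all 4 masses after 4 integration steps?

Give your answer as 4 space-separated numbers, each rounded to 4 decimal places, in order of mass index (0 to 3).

Answer: 5.5000 7.3750 12.6250 14.7500

Derivation:
Step 0: x=[4.0000 6.0000 12.0000 16.0000] v=[0.0000 0.0000 0.0000 0.0000]
Step 1: x=[3.0000 8.0000 11.0000 16.0000] v=[-2.0000 4.0000 -2.0000 0.0000]
Step 2: x=[3.0000 9.0000 11.0000 15.5000] v=[0.0000 2.0000 0.0000 -1.0000]
Step 3: x=[4.5000 8.0000 12.2500 14.7500] v=[3.0000 -2.0000 2.5000 -1.5000]
Step 4: x=[5.5000 7.3750 12.6250 14.7500] v=[2.0000 -1.2500 0.7500 0.0000]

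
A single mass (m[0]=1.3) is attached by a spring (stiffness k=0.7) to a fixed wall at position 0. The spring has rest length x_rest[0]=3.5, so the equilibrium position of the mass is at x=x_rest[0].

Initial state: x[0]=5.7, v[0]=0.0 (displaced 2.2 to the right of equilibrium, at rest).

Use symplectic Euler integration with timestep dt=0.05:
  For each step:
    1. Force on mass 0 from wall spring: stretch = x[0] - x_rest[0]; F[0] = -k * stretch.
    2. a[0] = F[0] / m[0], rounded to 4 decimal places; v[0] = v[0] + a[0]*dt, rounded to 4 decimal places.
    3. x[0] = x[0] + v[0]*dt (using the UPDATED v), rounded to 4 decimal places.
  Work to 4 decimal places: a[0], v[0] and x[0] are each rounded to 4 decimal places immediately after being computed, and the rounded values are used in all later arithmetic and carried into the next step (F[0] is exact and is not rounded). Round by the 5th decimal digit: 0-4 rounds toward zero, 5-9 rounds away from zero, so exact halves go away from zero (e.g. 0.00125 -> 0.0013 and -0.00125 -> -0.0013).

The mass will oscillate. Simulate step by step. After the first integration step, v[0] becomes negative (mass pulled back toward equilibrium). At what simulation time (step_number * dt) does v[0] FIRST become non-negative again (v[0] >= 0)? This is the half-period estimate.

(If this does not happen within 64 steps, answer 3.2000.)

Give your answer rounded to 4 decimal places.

Step 0: x=[5.7000] v=[0.0000]
Step 1: x=[5.6970] v=[-0.0592]
Step 2: x=[5.6911] v=[-0.1184]
Step 3: x=[5.6822] v=[-0.1774]
Step 4: x=[5.6704] v=[-0.2362]
Step 5: x=[5.6557] v=[-0.2946]
Step 6: x=[5.6381] v=[-0.3526]
Step 7: x=[5.6176] v=[-0.4102]
Step 8: x=[5.5942] v=[-0.4672]
Step 9: x=[5.5680] v=[-0.5236]
Step 10: x=[5.5390] v=[-0.5793]
Step 11: x=[5.5073] v=[-0.6342]
Step 12: x=[5.4729] v=[-0.6882]
Step 13: x=[5.4358] v=[-0.7413]
Step 14: x=[5.3961] v=[-0.7934]
Step 15: x=[5.3539] v=[-0.8445]
Step 16: x=[5.3092] v=[-0.8944]
Step 17: x=[5.2620] v=[-0.9431]
Step 18: x=[5.2125] v=[-0.9905]
Step 19: x=[5.1607] v=[-1.0366]
Step 20: x=[5.1066] v=[-1.0813]
Step 21: x=[5.0504] v=[-1.1246]
Step 22: x=[4.9921] v=[-1.1663]
Step 23: x=[4.9318] v=[-1.2065]
Step 24: x=[4.8695] v=[-1.2451]
Step 25: x=[4.8054] v=[-1.2820]
Step 26: x=[4.7395] v=[-1.3171]
Step 27: x=[4.6720] v=[-1.3505]
Step 28: x=[4.6029] v=[-1.3821]
Step 29: x=[4.5323] v=[-1.4118]
Step 30: x=[4.4603] v=[-1.4396]
Step 31: x=[4.3870] v=[-1.4655]
Step 32: x=[4.3125] v=[-1.4894]
Step 33: x=[4.2369] v=[-1.5113]
Step 34: x=[4.1603] v=[-1.5311]
Step 35: x=[4.0829] v=[-1.5489]
Step 36: x=[4.0047] v=[-1.5646]
Step 37: x=[3.9258] v=[-1.5782]
Step 38: x=[3.8463] v=[-1.5897]
Step 39: x=[3.7664] v=[-1.5990]
Step 40: x=[3.6861] v=[-1.6062]
Step 41: x=[3.6055] v=[-1.6112]
Step 42: x=[3.5248] v=[-1.6140]
Step 43: x=[3.4441] v=[-1.6147]
Step 44: x=[3.3634] v=[-1.6132]
Step 45: x=[3.2829] v=[-1.6095]
Step 46: x=[3.2027] v=[-1.6037]
Step 47: x=[3.1229] v=[-1.5957]
Step 48: x=[3.0436] v=[-1.5855]
Step 49: x=[2.9649] v=[-1.5732]
Step 50: x=[2.8870] v=[-1.5588]
Step 51: x=[2.8099] v=[-1.5423]
Step 52: x=[2.7337] v=[-1.5237]
Step 53: x=[2.6585] v=[-1.5031]
Step 54: x=[2.5845] v=[-1.4804]
Step 55: x=[2.5117] v=[-1.4558]
Step 56: x=[2.4402] v=[-1.4292]
Step 57: x=[2.3702] v=[-1.4007]
Step 58: x=[2.3017] v=[-1.3703]
Step 59: x=[2.2348] v=[-1.3380]
Step 60: x=[2.1696] v=[-1.3039]
Step 61: x=[2.1062] v=[-1.2681]
Step 62: x=[2.0447] v=[-1.2306]
Step 63: x=[1.9851] v=[-1.1914]
Step 64: x=[1.9276] v=[-1.1506]
v[0] did not become non-negative within 64 steps; using fallback time=3.2000

Answer: 3.2000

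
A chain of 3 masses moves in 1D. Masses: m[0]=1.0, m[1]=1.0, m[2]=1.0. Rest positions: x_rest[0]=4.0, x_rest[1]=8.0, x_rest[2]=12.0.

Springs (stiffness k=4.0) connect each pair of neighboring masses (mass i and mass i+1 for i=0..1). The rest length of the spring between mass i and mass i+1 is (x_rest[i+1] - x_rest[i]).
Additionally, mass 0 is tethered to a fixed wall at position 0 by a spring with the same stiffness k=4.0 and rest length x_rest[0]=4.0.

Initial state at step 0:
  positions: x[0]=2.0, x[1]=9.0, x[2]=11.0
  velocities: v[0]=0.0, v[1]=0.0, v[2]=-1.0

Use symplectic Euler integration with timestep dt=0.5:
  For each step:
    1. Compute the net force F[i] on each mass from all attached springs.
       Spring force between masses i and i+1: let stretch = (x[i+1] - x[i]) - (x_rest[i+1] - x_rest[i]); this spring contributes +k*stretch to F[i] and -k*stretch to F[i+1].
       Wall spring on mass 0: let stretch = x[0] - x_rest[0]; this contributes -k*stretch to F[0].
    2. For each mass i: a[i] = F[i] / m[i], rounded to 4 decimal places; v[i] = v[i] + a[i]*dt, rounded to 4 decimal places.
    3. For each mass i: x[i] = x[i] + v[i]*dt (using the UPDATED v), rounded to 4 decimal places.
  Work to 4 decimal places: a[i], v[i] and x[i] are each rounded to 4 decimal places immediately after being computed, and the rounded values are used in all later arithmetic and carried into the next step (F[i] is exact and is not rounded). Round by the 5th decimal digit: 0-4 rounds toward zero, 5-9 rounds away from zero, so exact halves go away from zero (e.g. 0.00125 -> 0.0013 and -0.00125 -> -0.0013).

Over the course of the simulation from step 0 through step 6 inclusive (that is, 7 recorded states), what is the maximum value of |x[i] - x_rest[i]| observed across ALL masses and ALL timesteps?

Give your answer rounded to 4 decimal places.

Step 0: x=[2.0000 9.0000 11.0000] v=[0.0000 0.0000 -1.0000]
Step 1: x=[7.0000 4.0000 12.5000] v=[10.0000 -10.0000 3.0000]
Step 2: x=[2.0000 10.5000 9.5000] v=[-10.0000 13.0000 -6.0000]
Step 3: x=[3.5000 7.5000 11.5000] v=[3.0000 -6.0000 4.0000]
Step 4: x=[5.5000 4.5000 13.5000] v=[4.0000 -6.0000 4.0000]
Step 5: x=[1.0000 11.5000 10.5000] v=[-9.0000 14.0000 -6.0000]
Step 6: x=[6.0000 7.0000 12.5000] v=[10.0000 -9.0000 4.0000]
Max displacement = 4.0000

Answer: 4.0000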